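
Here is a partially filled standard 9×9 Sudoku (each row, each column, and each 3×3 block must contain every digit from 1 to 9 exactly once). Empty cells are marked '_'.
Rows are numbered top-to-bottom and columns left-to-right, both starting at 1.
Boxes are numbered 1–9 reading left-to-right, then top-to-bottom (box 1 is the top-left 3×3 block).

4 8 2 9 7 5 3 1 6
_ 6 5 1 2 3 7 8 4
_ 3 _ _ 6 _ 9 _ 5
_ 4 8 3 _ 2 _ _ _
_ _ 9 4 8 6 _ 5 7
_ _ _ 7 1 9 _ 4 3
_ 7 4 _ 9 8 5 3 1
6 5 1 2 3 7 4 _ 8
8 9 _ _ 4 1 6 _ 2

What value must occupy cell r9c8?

Row 9 already contains {1, 2, 4, 6, 8, 9}.
Column 8 already contains {1, 3, 4, 5, 8}.
Its 3×3 block (box 9) already contains {1, 2, 3, 4, 5, 6, 8}.
The only value from 1–9 not eliminated is 7, so r9c8 = 7.

7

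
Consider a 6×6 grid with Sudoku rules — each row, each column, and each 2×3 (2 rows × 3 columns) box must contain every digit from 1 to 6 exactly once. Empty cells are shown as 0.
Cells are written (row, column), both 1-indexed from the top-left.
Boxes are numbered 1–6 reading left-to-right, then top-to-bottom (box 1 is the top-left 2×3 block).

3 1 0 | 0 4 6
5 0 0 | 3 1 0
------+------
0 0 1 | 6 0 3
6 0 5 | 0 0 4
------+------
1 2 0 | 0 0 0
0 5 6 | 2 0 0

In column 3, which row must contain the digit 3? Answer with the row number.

5

Consider where 3 can go in column 3.
(1,3) is out (row 1 already has a 3).
(2,3) is out (row 2 already has a 3).
So the only cell in column 3 that can hold 3 is (5,3).
That is row 5.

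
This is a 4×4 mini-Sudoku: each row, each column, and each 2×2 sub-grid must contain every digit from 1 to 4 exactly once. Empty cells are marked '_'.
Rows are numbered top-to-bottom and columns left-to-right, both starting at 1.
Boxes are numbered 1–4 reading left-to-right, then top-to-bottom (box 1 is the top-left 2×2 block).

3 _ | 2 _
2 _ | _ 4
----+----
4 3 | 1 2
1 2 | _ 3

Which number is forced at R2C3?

3

Row 2 already contains {2, 4}.
Column 3 already contains {1, 2}.
Its 2×2 block (box 2) already contains {2, 4}.
The only value from 1–4 not eliminated is 3, so R2C3 = 3.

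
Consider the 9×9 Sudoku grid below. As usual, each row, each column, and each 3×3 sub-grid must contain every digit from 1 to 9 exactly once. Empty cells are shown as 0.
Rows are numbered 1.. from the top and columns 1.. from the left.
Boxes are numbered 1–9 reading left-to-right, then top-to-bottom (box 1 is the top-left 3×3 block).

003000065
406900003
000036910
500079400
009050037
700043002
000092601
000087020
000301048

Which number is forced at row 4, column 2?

3

Cell row 4, column 2 itself could take any of {1, 2, 3, 6, 8} by direct elimination.
Consider where 3 can go in row 4.
row 4, column 3 is out (column 3 already has a 3).
row 4, column 4 is out (column 4 already has a 3).
row 4, column 8 is out (column 8 already has a 3).
row 4, column 9 is out (column 9 already has a 3).
So the only cell in row 4 that can hold 3 is row 4, column 2.
Therefore row 4, column 2 = 3.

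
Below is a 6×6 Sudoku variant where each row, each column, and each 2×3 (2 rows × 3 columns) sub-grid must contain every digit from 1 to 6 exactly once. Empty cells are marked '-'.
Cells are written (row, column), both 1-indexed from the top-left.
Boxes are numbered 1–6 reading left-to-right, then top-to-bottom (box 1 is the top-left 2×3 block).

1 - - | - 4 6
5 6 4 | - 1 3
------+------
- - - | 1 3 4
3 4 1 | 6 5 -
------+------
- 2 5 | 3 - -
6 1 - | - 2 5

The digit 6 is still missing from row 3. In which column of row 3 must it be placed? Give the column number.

Consider where 6 can go in row 3.
(3,1) is out (column 1 already has a 6).
(3,2) is out (column 2 already has a 6).
So the only cell in row 3 that can hold 6 is (3,3).
That is column 3.

3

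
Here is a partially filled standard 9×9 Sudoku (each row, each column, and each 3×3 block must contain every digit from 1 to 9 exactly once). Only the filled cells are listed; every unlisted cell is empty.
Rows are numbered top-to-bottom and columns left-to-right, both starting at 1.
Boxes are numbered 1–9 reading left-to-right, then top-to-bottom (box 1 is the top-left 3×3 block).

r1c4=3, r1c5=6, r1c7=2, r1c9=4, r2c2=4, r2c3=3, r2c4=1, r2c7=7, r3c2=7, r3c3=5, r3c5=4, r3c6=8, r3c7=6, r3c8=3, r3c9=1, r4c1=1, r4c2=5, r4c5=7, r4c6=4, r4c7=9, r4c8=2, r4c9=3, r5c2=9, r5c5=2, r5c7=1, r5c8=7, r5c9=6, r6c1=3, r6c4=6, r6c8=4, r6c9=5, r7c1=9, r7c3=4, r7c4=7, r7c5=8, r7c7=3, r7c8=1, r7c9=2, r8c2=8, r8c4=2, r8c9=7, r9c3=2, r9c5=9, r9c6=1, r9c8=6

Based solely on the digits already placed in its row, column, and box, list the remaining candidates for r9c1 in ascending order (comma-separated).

Row 9 already contains {1, 2, 6, 9}.
Column 1 already contains {1, 3, 9}.
Its 3×3 block (box 7) already contains {2, 4, 8, 9}.
Removing those from 1–9 leaves {5, 7} as the candidates for r9c1.

5,7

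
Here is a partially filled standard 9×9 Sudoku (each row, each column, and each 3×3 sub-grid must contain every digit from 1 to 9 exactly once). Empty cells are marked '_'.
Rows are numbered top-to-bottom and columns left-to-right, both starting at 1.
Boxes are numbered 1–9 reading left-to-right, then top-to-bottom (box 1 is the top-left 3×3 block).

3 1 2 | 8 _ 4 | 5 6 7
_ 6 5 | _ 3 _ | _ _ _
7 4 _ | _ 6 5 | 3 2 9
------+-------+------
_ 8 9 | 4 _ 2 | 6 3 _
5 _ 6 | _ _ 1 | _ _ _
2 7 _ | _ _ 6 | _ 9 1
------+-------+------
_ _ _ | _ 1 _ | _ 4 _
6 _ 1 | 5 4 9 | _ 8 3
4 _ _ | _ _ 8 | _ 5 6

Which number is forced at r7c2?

5

Cell r7c2 itself could take any of {2, 3, 5, 9} by direct elimination.
Consider where 5 can go in row 7.
r7c1 is out (column 1 already has a 5). r7c3 is out (column 3 already has a 5). r7c4 is out (column 4 already has a 5). r7c6 is out (column 6 already has a 5). The remaining empty cells in row 7 are similarly blocked.
So the only cell in row 7 that can hold 5 is r7c2.
Therefore r7c2 = 5.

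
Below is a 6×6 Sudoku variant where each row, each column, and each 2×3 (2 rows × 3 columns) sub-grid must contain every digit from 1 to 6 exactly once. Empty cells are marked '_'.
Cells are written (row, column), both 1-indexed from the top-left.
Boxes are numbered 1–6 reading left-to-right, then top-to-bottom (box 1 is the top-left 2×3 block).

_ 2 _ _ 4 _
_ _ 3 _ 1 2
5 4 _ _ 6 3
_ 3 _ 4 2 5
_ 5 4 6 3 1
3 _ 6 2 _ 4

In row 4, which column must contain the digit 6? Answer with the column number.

Consider where 6 can go in row 4.
(4,3) is out (column 3 already has a 6).
So the only cell in row 4 that can hold 6 is (4,1).
That is column 1.

1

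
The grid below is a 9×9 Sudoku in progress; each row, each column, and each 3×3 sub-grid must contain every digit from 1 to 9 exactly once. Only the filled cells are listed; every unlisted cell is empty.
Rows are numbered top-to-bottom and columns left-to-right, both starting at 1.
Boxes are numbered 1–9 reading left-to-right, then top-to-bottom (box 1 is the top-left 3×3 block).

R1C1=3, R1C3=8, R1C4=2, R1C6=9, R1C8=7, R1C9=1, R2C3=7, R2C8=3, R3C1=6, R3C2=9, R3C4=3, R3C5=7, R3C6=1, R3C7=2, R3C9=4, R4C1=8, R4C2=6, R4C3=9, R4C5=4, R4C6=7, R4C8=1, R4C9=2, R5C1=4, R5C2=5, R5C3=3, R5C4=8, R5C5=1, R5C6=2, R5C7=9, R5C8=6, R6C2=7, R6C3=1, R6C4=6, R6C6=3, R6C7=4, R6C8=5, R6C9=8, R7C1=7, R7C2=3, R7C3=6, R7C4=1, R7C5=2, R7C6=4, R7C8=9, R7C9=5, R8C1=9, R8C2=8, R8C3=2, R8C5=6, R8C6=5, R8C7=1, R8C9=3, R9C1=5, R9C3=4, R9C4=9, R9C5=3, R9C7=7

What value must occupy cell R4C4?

Row 4 already contains {1, 2, 4, 6, 7, 8, 9}.
Column 4 already contains {1, 2, 3, 6, 8, 9}.
Its 3×3 block (box 5) already contains {1, 2, 3, 4, 6, 7, 8}.
The only value from 1–9 not eliminated is 5, so R4C4 = 5.

5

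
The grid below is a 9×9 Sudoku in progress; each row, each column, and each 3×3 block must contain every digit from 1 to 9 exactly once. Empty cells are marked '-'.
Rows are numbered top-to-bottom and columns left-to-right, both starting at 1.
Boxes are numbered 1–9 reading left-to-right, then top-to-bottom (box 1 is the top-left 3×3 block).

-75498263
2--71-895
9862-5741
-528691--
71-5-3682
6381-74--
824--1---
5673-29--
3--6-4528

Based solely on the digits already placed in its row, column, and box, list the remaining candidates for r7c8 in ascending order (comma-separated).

3,7

Row 7 already contains {1, 2, 4, 8}.
Column 8 already contains {2, 4, 6, 8, 9}.
Its 3×3 block (box 9) already contains {2, 5, 8, 9}.
Removing those from 1–9 leaves {3, 7} as the candidates for r7c8.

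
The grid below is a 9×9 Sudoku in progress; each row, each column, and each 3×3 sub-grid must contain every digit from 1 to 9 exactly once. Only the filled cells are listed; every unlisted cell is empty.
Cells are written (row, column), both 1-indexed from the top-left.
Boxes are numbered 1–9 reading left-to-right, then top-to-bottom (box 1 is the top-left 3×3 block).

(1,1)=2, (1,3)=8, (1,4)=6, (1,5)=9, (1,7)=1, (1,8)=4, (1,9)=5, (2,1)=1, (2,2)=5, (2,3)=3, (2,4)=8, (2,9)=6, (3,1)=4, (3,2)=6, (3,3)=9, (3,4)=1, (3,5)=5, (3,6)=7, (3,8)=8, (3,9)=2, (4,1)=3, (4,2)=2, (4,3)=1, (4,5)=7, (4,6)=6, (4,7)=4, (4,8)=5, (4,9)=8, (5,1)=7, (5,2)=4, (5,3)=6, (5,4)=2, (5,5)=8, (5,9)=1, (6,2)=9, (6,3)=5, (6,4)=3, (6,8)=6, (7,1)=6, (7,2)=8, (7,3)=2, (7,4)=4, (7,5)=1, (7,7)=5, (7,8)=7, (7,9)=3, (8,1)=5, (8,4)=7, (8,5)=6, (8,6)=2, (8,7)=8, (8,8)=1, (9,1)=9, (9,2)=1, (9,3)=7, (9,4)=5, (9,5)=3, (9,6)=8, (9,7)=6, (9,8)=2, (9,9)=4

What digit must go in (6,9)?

Row 6 already contains {3, 5, 6, 9}.
Column 9 already contains {1, 2, 3, 4, 5, 6, 8}.
Its 3×3 block (box 6) already contains {1, 4, 5, 6, 8}.
The only value from 1–9 not eliminated is 7, so (6,9) = 7.

7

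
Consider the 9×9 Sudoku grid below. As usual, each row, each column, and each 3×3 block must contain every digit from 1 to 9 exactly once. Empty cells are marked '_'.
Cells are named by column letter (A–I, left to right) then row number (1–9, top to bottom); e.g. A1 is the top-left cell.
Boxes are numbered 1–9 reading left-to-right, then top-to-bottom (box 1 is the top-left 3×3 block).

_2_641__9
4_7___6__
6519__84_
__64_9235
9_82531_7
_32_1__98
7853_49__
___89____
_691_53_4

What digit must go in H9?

Cell H9 itself could take any of {2, 7, 8} by direct elimination.
Consider where 8 can go in row 9.
A9 is out (box 7 already has a 8).
E9 is out (box 8 already has a 8).
So the only cell in row 9 that can hold 8 is H9.
Therefore H9 = 8.

8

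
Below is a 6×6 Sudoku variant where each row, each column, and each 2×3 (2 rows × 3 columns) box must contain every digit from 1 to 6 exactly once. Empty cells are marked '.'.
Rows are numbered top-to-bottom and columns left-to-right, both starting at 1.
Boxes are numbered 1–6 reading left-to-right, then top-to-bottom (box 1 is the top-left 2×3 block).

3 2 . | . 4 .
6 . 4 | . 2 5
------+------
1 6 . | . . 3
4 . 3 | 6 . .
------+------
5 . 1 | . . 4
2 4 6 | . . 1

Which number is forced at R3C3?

2

Cell R3C3 itself could take any of {2, 5} by direct elimination.
Consider where 2 can go in box 3.
R4C2 is out (column 2 already has a 2).
So the only cell in box 3 that can hold 2 is R3C3.
Therefore R3C3 = 2.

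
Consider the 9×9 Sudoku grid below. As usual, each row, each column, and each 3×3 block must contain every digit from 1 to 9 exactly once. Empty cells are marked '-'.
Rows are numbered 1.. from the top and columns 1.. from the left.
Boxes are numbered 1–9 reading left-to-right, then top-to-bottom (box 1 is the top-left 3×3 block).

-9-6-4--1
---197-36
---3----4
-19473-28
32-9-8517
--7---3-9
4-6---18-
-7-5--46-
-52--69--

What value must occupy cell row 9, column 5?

4

Cell row 9, column 5 itself could take any of {1, 3, 4, 8} by direct elimination.
Consider where 4 can go in column 5.
row 1, column 5 is out (row 1 already has a 4). row 3, column 5 is out (row 3 already has a 4). row 5, column 5 is out (box 5 already has a 4). row 6, column 5 is out (box 5 already has a 4). The remaining empty cells in column 5 are similarly blocked.
So the only cell in column 5 that can hold 4 is row 9, column 5.
Therefore row 9, column 5 = 4.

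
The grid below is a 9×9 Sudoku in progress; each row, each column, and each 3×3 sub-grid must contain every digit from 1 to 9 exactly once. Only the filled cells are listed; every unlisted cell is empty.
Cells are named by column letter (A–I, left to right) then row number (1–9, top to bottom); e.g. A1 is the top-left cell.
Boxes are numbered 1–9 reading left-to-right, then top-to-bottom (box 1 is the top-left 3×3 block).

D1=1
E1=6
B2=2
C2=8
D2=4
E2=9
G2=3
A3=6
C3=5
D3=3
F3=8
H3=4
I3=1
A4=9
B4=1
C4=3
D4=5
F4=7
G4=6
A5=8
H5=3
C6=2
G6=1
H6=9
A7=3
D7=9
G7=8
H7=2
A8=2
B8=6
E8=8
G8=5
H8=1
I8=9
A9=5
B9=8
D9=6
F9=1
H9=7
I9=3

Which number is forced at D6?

8

Row 6 already contains {1, 2, 9}.
Column D already contains {1, 3, 4, 5, 6, 9}.
Its 3×3 block (box 5) already contains {5, 7}.
The only value from 1–9 not eliminated is 8, so D6 = 8.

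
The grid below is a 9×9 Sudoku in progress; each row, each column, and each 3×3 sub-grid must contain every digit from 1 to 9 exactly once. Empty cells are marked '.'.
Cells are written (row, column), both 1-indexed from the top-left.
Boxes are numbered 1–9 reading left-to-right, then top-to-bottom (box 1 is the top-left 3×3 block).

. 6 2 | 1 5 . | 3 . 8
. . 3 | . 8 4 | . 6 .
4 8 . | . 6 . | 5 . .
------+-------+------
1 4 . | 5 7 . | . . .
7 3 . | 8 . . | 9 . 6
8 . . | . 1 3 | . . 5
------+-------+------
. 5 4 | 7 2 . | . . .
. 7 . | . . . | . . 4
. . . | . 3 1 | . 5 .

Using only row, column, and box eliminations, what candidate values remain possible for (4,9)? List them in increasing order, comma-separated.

Row 4 already contains {1, 4, 5, 7}.
Column 9 already contains {4, 5, 6, 8}.
Its 3×3 block (box 6) already contains {5, 6, 9}.
Removing those from 1–9 leaves {2, 3} as the candidates for (4,9).

2,3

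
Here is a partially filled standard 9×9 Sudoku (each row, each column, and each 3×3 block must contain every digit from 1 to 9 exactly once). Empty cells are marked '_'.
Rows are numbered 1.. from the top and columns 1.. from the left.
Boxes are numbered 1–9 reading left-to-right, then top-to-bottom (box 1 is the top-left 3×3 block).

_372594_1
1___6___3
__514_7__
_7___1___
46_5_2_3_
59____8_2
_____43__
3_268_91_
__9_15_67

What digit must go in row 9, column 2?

4

Cell row 9, column 2 itself could take any of {4, 8} by direct elimination.
Consider where 4 can go in row 9.
row 9, column 1 is out (column 1 already has a 4).
row 9, column 4 is out (box 8 already has a 4).
row 9, column 7 is out (column 7 already has a 4).
So the only cell in row 9 that can hold 4 is row 9, column 2.
Therefore row 9, column 2 = 4.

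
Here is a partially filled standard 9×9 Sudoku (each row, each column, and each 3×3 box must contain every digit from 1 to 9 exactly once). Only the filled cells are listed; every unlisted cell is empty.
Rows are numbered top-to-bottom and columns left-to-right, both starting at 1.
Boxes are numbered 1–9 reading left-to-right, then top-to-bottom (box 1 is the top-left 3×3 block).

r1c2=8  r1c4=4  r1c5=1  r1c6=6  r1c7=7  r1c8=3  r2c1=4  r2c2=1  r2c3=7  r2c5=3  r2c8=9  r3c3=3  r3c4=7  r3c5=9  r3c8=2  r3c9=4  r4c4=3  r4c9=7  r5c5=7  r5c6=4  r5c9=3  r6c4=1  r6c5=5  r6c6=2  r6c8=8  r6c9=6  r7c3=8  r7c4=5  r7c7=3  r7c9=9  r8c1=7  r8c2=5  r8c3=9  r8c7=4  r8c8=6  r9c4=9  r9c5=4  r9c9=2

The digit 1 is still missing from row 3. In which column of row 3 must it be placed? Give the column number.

7

Consider where 1 can go in row 3.
r3c1 is out (box 1 already has a 1).
r3c2 is out (column 2 already has a 1).
r3c6 is out (box 2 already has a 1).
So the only cell in row 3 that can hold 1 is r3c7.
That is column 7.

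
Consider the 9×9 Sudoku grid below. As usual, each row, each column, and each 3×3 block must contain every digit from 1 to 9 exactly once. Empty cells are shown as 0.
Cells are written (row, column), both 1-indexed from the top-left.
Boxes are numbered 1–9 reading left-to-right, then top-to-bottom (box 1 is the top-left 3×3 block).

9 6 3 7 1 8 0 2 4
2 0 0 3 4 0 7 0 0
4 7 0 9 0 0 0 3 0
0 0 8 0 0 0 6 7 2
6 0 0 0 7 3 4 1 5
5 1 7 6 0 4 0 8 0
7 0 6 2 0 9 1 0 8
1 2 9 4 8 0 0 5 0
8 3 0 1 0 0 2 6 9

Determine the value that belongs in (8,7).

Row 8 already contains {1, 2, 4, 5, 8, 9}.
Column 7 already contains {1, 2, 4, 6, 7}.
Its 3×3 block (box 9) already contains {1, 2, 5, 6, 8, 9}.
The only value from 1–9 not eliminated is 3, so (8,7) = 3.

3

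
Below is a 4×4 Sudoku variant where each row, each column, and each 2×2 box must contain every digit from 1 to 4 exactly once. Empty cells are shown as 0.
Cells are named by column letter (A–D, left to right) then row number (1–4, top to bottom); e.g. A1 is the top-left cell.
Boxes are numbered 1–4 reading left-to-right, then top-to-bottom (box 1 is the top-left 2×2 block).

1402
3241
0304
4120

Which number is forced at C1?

3

Row 1 already contains {1, 2, 4}.
Column C already contains {2, 4}.
Its 2×2 block (box 2) already contains {1, 2, 4}.
The only value from 1–4 not eliminated is 3, so C1 = 3.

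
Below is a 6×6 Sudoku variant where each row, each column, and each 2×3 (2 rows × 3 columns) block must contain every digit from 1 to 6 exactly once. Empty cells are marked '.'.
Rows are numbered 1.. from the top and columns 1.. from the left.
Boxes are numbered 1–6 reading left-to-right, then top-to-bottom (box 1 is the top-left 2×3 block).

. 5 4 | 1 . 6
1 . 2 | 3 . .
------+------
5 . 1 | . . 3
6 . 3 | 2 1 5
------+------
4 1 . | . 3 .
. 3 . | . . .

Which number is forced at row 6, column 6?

1

Cell row 6, column 6 itself could take any of {1, 2, 4} by direct elimination.
Consider where 1 can go in box 6.
row 5, column 4 is out (row 5 already has a 1).
row 5, column 6 is out (row 5 already has a 1).
row 6, column 4 is out (column 4 already has a 1).
row 6, column 5 is out (column 5 already has a 1).
So the only cell in box 6 that can hold 1 is row 6, column 6.
Therefore row 6, column 6 = 1.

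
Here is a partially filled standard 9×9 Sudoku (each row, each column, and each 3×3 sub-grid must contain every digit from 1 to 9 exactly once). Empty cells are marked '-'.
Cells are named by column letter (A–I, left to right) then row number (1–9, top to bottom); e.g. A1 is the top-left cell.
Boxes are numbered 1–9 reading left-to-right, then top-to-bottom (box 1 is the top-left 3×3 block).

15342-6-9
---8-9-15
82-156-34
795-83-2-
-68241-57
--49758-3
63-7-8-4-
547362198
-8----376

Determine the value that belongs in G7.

5

Cell G7 itself could take any of {2, 5} by direct elimination.
Consider where 5 can go in box 9.
I7 is out (column I already has a 5).
So the only cell in box 9 that can hold 5 is G7.
Therefore G7 = 5.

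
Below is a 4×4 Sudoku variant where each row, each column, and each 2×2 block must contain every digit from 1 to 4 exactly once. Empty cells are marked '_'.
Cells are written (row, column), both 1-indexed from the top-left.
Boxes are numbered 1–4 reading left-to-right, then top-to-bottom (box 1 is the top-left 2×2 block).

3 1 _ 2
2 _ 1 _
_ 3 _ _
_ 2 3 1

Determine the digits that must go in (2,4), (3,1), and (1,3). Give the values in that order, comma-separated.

3,1,4

For (2,4):
  Consider where 3 can go in column 4.
  (3,4) is out (row 3 already has a 3).
  So the only cell in column 4 that can hold 3 is (2,4).
  So (2,4) = 3.
For (3,1):
  Consider where 1 can go in box 3.
  (4,1) is out (row 4 already has a 1).
  So the only cell in box 3 that can hold 1 is (3,1).
  So (3,1) = 1.
For (1,3):
  Row 1 already contains {1, 2, 3}.
  Column 3 already contains {1, 3}.
  Its 2×2 block (box 2) already contains {1, 2}.
  The only value from 1–4 not eliminated is 4, so (1,3) = 4.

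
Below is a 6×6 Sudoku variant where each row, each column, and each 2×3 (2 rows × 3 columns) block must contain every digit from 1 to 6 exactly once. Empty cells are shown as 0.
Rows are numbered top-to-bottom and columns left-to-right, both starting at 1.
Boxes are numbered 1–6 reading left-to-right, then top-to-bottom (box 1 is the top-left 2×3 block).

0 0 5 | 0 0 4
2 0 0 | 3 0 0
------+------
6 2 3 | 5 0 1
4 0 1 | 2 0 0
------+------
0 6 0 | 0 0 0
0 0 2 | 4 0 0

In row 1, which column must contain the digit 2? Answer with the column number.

5

Consider where 2 can go in row 1.
R1C1 is out (column 1 already has a 2).
R1C2 is out (column 2 already has a 2).
R1C4 is out (column 4 already has a 2).
So the only cell in row 1 that can hold 2 is R1C5.
That is column 5.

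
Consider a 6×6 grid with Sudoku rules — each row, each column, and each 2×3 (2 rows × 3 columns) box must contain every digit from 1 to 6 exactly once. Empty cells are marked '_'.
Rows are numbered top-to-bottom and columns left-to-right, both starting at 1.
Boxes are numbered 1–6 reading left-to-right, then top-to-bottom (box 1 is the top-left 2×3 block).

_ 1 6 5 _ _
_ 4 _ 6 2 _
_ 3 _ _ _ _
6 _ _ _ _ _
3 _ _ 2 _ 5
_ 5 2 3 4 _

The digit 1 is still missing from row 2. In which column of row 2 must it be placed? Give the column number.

6

Consider where 1 can go in row 2.
R2C1 is out (box 1 already has a 1).
R2C3 is out (box 1 already has a 1).
So the only cell in row 2 that can hold 1 is R2C6.
That is column 6.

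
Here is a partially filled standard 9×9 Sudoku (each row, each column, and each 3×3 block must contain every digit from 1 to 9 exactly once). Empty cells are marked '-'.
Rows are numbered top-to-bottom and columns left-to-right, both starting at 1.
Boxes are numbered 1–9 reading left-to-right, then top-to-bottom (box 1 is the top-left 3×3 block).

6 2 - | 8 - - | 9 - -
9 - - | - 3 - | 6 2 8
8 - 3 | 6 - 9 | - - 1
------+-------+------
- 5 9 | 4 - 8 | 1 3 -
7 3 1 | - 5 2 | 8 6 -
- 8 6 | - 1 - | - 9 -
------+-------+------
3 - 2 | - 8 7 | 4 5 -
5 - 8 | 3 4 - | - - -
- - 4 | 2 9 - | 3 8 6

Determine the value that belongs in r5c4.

Row 5 already contains {1, 2, 3, 5, 6, 7, 8}.
Column 4 already contains {2, 3, 4, 6, 8}.
Its 3×3 block (box 5) already contains {1, 2, 4, 5, 8}.
The only value from 1–9 not eliminated is 9, so r5c4 = 9.

9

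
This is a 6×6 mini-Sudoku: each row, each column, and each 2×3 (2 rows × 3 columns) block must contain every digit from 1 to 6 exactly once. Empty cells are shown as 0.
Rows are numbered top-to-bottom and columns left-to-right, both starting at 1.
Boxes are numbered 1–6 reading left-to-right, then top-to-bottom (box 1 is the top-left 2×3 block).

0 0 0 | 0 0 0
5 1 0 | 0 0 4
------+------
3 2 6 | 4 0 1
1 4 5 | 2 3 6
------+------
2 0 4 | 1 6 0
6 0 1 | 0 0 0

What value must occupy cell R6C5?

Cell R6C5 itself could take any of {2, 4, 5} by direct elimination.
Consider where 4 can go in column 5.
R1C5 is out (box 2 already has a 4).
R2C5 is out (row 2 already has a 4).
R3C5 is out (row 3 already has a 4).
So the only cell in column 5 that can hold 4 is R6C5.
Therefore R6C5 = 4.

4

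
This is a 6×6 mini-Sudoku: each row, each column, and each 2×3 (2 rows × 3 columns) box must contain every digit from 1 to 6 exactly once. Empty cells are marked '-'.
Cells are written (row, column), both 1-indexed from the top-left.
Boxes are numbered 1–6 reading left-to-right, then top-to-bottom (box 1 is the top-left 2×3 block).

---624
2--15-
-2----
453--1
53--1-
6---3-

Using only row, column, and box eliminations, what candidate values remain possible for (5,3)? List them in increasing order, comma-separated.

2,4

Row 5 already contains {1, 3, 5}.
Column 3 already contains {3}.
Its 2×3 block (box 5) already contains {3, 5, 6}.
Removing those from 1–6 leaves {2, 4} as the candidates for (5,3).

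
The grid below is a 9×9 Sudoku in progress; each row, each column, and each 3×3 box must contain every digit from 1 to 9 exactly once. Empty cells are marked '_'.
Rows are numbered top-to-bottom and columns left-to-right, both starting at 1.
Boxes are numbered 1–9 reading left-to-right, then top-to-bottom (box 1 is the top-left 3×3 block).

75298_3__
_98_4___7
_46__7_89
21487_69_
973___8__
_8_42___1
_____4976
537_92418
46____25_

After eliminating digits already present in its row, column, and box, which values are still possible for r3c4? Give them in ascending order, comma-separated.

Row 3 already contains {4, 6, 7, 8, 9}.
Column 4 already contains {4, 8, 9}.
Its 3×3 block (box 2) already contains {4, 7, 8, 9}.
Removing those from 1–9 leaves {1, 2, 3, 5} as the candidates for r3c4.

1,2,3,5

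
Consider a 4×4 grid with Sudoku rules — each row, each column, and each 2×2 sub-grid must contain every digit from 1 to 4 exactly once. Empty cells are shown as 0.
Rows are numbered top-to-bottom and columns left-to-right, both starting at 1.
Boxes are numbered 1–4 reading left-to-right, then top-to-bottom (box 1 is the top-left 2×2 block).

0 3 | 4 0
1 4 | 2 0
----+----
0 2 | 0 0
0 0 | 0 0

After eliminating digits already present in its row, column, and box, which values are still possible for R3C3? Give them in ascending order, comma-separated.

Row 3 already contains {2}.
Column 3 already contains {2, 4}.
Its 2×2 block (box 4) already contains {}.
Removing those from 1–4 leaves {1, 3} as the candidates for R3C3.

1,3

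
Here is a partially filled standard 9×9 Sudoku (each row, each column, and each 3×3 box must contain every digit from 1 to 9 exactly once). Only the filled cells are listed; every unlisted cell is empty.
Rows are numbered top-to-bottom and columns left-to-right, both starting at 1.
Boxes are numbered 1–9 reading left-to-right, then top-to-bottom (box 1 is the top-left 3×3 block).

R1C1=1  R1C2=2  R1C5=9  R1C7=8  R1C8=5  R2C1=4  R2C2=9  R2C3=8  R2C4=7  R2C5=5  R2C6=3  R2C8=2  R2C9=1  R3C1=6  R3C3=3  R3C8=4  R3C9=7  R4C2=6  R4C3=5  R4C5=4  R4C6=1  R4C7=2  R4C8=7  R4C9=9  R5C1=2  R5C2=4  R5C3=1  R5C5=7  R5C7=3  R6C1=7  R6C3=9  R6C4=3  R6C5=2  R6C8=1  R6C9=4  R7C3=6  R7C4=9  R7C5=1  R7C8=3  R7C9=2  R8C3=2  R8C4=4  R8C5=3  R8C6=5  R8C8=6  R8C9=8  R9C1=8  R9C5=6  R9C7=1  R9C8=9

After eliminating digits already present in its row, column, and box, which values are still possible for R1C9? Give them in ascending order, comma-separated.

3,6

Row 1 already contains {1, 2, 5, 8, 9}.
Column 9 already contains {1, 2, 4, 7, 8, 9}.
Its 3×3 block (box 3) already contains {1, 2, 4, 5, 7, 8}.
Removing those from 1–9 leaves {3, 6} as the candidates for R1C9.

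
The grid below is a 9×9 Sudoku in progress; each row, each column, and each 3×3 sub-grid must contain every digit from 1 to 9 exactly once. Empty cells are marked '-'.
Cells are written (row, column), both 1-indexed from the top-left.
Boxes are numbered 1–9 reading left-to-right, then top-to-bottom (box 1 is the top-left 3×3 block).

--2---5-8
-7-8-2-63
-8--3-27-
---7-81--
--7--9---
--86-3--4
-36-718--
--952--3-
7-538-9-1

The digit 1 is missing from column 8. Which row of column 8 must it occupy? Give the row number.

Consider where 1 can go in column 8.
(4,8) is out (row 4 already has a 1).
(5,8) is out (box 6 already has a 1).
(6,8) is out (box 6 already has a 1).
(7,8) is out (row 7 already has a 1).
(9,8) is out (row 9 already has a 1).
So the only cell in column 8 that can hold 1 is (1,8).
That is row 1.

1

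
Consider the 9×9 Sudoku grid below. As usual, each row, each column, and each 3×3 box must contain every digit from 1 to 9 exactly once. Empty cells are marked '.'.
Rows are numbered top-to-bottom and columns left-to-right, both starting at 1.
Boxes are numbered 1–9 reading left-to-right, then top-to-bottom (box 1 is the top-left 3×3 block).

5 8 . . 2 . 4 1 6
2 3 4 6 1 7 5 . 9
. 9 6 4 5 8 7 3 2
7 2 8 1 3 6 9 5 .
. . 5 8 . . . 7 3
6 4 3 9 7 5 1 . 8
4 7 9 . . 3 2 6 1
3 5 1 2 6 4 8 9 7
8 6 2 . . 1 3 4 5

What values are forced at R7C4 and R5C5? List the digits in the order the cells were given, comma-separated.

5,4

For R7C4:
  Row 7 already contains {1, 2, 3, 4, 6, 7, 9}.
  Column 4 already contains {1, 2, 4, 6, 8, 9}.
  Its 3×3 block (box 8) already contains {1, 2, 3, 4, 6}.
  The only value from 1–9 not eliminated is 5, so R7C4 = 5.
For R5C5:
  Row 5 already contains {3, 5, 7, 8}.
  Column 5 already contains {1, 2, 3, 5, 6, 7}.
  Its 3×3 block (box 5) already contains {1, 3, 5, 6, 7, 8, 9}.
  The only value from 1–9 not eliminated is 4, so R5C5 = 4.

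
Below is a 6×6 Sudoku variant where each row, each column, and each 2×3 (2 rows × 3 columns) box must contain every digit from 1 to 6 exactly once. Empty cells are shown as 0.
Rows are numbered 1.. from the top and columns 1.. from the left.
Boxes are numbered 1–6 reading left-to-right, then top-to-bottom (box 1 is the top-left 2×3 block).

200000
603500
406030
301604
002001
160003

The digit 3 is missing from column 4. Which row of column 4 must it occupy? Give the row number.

1

Consider where 3 can go in column 4.
row 3, column 4 is out (row 3 already has a 3).
row 5, column 4 is out (box 6 already has a 3).
row 6, column 4 is out (row 6 already has a 3).
So the only cell in column 4 that can hold 3 is row 1, column 4.
That is row 1.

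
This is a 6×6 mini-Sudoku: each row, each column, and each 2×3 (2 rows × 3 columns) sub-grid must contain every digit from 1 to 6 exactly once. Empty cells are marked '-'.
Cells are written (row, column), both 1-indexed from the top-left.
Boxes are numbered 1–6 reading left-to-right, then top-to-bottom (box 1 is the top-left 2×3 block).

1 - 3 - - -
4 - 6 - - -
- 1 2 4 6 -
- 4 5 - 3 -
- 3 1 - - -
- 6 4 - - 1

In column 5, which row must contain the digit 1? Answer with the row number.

2

Consider where 1 can go in column 5.
(1,5) is out (row 1 already has a 1).
(5,5) is out (row 5 already has a 1).
(6,5) is out (row 6 already has a 1).
So the only cell in column 5 that can hold 1 is (2,5).
That is row 2.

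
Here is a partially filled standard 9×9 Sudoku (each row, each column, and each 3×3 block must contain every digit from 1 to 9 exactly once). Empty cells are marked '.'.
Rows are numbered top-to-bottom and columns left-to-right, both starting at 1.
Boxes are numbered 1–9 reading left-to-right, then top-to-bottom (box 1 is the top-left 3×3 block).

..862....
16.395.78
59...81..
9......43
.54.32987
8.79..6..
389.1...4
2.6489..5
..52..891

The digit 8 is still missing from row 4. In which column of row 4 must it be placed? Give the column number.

Consider where 8 can go in row 4.
R4C2 is out (column 2 already has a 8).
R4C3 is out (column 3 already has a 8).
R4C5 is out (column 5 already has a 8).
R4C6 is out (column 6 already has a 8).
R4C7 is out (column 7 already has a 8).
So the only cell in row 4 that can hold 8 is R4C4.
That is column 4.

4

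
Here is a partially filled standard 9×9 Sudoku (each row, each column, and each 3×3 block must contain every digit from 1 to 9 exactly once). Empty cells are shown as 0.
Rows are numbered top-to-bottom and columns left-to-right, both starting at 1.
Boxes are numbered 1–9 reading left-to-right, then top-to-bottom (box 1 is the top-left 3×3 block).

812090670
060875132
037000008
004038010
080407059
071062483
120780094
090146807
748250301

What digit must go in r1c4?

3

Row 1 already contains {1, 2, 6, 7, 8, 9}.
Column 4 already contains {1, 2, 4, 7, 8}.
Its 3×3 block (box 2) already contains {5, 7, 8, 9}.
The only value from 1–9 not eliminated is 3, so r1c4 = 3.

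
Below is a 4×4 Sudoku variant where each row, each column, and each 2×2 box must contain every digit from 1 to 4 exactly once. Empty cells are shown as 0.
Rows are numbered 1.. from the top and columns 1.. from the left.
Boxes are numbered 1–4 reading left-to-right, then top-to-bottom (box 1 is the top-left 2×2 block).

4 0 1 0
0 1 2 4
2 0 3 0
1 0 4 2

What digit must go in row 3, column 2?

4

Row 3 already contains {2, 3}.
Column 2 already contains {1}.
Its 2×2 block (box 3) already contains {1, 2}.
The only value from 1–4 not eliminated is 4, so row 3, column 2 = 4.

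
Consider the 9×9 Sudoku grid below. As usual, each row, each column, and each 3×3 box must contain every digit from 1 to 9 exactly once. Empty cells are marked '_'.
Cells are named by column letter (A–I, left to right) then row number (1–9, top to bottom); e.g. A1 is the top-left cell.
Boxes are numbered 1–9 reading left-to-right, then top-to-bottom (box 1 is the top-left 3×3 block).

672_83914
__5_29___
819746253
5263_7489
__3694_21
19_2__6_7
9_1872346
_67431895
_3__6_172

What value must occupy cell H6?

Row 6 already contains {1, 2, 6, 7, 9}.
Column H already contains {1, 2, 4, 5, 7, 8, 9}.
Its 3×3 block (box 6) already contains {1, 2, 4, 6, 7, 8, 9}.
The only value from 1–9 not eliminated is 3, so H6 = 3.

3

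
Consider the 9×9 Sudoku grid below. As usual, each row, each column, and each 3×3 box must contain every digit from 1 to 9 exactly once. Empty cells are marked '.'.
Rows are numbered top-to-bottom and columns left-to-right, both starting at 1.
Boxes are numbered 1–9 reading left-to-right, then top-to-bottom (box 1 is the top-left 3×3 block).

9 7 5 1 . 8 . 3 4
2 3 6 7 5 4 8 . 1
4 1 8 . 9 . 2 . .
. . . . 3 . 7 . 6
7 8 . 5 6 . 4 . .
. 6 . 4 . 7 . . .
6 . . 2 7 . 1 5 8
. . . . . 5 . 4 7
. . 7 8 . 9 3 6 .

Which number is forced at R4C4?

9

Row 4 already contains {3, 6, 7}.
Column 4 already contains {1, 2, 4, 5, 7, 8}.
Its 3×3 block (box 5) already contains {3, 4, 5, 6, 7}.
The only value from 1–9 not eliminated is 9, so R4C4 = 9.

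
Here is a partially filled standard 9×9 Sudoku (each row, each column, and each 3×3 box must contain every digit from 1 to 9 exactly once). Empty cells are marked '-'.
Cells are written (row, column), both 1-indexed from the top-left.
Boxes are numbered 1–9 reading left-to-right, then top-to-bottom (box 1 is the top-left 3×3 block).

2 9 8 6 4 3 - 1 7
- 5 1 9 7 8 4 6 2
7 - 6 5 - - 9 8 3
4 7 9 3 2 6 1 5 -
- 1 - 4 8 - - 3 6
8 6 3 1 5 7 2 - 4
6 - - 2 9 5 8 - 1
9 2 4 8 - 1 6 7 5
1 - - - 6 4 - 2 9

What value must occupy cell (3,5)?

Row 3 already contains {3, 5, 6, 7, 8, 9}.
Column 5 already contains {2, 4, 5, 6, 7, 8, 9}.
Its 3×3 block (box 2) already contains {3, 4, 5, 6, 7, 8, 9}.
The only value from 1–9 not eliminated is 1, so (3,5) = 1.

1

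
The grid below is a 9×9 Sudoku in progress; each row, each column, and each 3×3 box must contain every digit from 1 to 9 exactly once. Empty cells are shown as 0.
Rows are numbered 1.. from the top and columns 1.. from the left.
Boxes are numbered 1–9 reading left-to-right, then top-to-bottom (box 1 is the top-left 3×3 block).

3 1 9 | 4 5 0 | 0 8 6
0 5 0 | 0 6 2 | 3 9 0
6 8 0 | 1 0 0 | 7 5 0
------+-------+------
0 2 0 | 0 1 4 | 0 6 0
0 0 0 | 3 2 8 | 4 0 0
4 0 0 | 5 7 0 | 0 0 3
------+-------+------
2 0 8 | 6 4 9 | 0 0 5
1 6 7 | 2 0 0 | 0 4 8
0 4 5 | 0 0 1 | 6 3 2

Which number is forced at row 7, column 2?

Row 7 already contains {2, 4, 5, 6, 8, 9}.
Column 2 already contains {1, 2, 4, 5, 6, 8}.
Its 3×3 block (box 7) already contains {1, 2, 4, 5, 6, 7, 8}.
The only value from 1–9 not eliminated is 3, so row 7, column 2 = 3.

3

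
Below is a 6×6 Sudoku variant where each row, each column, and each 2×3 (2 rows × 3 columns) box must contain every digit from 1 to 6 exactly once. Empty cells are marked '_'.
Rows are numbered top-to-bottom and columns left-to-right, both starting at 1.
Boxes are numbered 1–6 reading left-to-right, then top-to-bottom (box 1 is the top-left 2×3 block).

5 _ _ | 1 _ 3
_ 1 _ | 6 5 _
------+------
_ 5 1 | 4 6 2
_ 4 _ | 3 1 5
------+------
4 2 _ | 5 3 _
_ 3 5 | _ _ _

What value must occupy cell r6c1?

Cell r6c1 itself could take any of {1, 6} by direct elimination.
Consider where 1 can go in column 1.
r2c1 is out (row 2 already has a 1).
r3c1 is out (row 3 already has a 1).
r4c1 is out (row 4 already has a 1).
So the only cell in column 1 that can hold 1 is r6c1.
Therefore r6c1 = 1.

1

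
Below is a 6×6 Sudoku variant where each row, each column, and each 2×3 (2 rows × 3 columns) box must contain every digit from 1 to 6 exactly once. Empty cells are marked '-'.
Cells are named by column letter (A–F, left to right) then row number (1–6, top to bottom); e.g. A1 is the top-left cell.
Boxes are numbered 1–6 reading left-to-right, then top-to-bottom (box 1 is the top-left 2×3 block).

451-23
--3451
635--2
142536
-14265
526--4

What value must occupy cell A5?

Row 5 already contains {1, 2, 4, 5, 6}.
Column A already contains {1, 4, 5, 6}.
Its 2×3 block (box 5) already contains {1, 2, 4, 5, 6}.
The only value from 1–6 not eliminated is 3, so A5 = 3.

3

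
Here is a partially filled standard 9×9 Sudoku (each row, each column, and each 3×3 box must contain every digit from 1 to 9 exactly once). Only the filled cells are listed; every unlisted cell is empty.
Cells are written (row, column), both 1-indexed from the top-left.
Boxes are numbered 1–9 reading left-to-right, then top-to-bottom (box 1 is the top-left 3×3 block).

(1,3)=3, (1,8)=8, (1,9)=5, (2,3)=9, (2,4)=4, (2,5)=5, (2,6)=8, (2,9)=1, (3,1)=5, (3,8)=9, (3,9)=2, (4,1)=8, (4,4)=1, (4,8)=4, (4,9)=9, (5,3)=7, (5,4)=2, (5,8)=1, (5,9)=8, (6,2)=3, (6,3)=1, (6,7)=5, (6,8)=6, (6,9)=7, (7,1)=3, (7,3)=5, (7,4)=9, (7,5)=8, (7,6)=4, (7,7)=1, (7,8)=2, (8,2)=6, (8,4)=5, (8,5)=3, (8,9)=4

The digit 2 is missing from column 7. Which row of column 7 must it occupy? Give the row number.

Consider where 2 can go in column 7.
(1,7) is out (box 3 already has a 2). (2,7) is out (box 3 already has a 2). (3,7) is out (row 3 already has a 2). (5,7) is out (row 5 already has a 2). The remaining empty cells in column 7 are similarly blocked.
So the only cell in column 7 that can hold 2 is (4,7).
That is row 4.

4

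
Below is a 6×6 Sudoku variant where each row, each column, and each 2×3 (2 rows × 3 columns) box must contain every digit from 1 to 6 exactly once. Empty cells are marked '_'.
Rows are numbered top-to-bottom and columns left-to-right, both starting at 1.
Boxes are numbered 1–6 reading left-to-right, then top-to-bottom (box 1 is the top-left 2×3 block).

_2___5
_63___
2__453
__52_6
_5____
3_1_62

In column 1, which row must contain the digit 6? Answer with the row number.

Consider where 6 can go in column 1.
R1C1 is out (box 1 already has a 6).
R2C1 is out (row 2 already has a 6).
R4C1 is out (row 4 already has a 6).
So the only cell in column 1 that can hold 6 is R5C1.
That is row 5.

5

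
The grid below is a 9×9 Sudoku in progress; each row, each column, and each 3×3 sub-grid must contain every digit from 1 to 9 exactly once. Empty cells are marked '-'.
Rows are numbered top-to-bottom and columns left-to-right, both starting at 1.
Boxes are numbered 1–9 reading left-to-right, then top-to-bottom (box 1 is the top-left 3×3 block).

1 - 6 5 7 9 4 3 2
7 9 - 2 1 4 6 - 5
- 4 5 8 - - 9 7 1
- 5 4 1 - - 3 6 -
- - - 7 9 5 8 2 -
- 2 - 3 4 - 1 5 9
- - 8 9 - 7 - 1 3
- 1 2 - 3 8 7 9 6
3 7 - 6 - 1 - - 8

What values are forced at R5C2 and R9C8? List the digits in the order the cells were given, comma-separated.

For R5C2:
  Consider where 3 can go in column 2.
  R1C2 is out (row 1 already has a 3).
  R7C2 is out (row 7 already has a 3).
  So the only cell in column 2 that can hold 3 is R5C2.
  So R5C2 = 3.
For R9C8:
  Row 9 already contains {1, 3, 6, 7, 8}.
  Column 8 already contains {1, 2, 3, 5, 6, 7, 9}.
  Its 3×3 block (box 9) already contains {1, 3, 6, 7, 8, 9}.
  The only value from 1–9 not eliminated is 4, so R9C8 = 4.

3,4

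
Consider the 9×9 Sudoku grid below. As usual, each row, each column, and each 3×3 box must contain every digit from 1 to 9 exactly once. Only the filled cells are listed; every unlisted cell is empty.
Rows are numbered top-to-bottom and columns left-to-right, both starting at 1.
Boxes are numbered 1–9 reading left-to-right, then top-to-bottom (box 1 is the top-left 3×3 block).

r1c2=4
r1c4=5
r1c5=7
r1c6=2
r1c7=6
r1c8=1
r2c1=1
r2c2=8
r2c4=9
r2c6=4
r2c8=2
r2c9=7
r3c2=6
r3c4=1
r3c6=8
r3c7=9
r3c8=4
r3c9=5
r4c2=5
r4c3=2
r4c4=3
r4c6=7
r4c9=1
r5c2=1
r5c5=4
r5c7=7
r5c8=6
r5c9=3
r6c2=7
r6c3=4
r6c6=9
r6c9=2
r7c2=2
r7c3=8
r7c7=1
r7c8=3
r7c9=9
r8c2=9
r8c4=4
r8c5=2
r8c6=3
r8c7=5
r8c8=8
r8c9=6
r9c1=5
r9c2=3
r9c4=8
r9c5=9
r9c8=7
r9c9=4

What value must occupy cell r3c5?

Row 3 already contains {1, 4, 5, 6, 8, 9}.
Column 5 already contains {2, 4, 7, 9}.
Its 3×3 block (box 2) already contains {1, 2, 4, 5, 7, 8, 9}.
The only value from 1–9 not eliminated is 3, so r3c5 = 3.

3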